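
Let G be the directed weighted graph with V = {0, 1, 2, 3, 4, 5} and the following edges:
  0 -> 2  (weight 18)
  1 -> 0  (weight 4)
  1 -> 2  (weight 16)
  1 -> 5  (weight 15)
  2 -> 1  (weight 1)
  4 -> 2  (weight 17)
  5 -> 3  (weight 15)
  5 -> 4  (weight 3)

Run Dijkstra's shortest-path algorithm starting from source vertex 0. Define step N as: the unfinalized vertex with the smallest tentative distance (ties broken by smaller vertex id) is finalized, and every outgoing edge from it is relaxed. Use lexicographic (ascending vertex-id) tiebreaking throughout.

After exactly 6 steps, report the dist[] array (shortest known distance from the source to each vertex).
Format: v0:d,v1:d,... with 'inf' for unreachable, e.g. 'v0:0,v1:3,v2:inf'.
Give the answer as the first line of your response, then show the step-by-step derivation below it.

v0:0,v1:19,v2:18,v3:49,v4:37,v5:34

step 1: dist = v0:0,v1:inf,v2:18,v3:inf,v4:inf,v5:inf
step 2: dist = v0:0,v1:19,v2:18,v3:inf,v4:inf,v5:inf
step 3: dist = v0:0,v1:19,v2:18,v3:inf,v4:inf,v5:34
step 4: dist = v0:0,v1:19,v2:18,v3:49,v4:37,v5:34
step 5: dist = v0:0,v1:19,v2:18,v3:49,v4:37,v5:34
step 6: dist = v0:0,v1:19,v2:18,v3:49,v4:37,v5:34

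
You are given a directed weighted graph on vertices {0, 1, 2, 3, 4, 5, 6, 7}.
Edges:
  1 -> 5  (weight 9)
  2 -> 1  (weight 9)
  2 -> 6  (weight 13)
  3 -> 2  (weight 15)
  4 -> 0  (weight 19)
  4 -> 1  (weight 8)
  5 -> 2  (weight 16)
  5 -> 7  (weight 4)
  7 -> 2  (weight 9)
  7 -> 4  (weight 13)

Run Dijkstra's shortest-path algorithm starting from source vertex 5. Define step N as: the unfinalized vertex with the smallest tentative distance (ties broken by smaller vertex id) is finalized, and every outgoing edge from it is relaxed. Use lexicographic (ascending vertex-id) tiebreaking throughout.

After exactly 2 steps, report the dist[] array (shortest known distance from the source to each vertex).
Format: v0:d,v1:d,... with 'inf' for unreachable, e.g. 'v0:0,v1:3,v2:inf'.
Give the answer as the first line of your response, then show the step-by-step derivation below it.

v0:inf,v1:inf,v2:13,v3:inf,v4:17,v5:0,v6:inf,v7:4

step 1: dist = v0:inf,v1:inf,v2:16,v3:inf,v4:inf,v5:0,v6:inf,v7:4
step 2: dist = v0:inf,v1:inf,v2:13,v3:inf,v4:17,v5:0,v6:inf,v7:4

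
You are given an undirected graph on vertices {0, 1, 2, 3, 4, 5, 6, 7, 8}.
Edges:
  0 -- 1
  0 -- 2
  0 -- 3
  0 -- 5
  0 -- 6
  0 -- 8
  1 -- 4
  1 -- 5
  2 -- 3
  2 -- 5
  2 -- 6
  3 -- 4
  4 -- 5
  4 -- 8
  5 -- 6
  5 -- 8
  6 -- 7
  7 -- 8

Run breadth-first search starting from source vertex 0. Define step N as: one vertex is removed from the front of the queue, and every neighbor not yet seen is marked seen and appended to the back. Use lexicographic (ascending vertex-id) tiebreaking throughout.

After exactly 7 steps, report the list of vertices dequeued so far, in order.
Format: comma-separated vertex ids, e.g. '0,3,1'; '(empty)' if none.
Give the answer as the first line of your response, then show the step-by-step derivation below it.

0,1,2,3,5,6,8

step 1: dequeue 0; queue=[1,2,3,5,6,8]; order=0
step 2: dequeue 1; queue=[2,3,5,6,8,4]; order=0,1
step 3: dequeue 2; queue=[3,5,6,8,4]; order=0,1,2
step 4: dequeue 3; queue=[5,6,8,4]; order=0,1,2,3
step 5: dequeue 5; queue=[6,8,4]; order=0,1,2,3,5
step 6: dequeue 6; queue=[8,4,7]; order=0,1,2,3,5,6
step 7: dequeue 8; queue=[4,7]; order=0,1,2,3,5,6,8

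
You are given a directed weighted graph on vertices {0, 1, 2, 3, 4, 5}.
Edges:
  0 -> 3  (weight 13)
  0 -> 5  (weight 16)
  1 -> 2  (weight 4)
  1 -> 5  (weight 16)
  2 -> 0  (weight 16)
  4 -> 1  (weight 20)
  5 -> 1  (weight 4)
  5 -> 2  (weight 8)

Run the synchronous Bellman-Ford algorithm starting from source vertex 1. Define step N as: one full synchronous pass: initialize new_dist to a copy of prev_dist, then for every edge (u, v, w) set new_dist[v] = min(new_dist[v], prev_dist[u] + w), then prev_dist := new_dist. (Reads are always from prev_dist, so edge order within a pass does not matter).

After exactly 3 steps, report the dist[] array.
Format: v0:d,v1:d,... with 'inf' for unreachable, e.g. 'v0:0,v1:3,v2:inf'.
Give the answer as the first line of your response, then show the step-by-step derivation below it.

v0:20,v1:0,v2:4,v3:33,v4:inf,v5:16

step 1: dist = v0:inf,v1:0,v2:4,v3:inf,v4:inf,v5:16
step 2: dist = v0:20,v1:0,v2:4,v3:inf,v4:inf,v5:16
step 3: dist = v0:20,v1:0,v2:4,v3:33,v4:inf,v5:16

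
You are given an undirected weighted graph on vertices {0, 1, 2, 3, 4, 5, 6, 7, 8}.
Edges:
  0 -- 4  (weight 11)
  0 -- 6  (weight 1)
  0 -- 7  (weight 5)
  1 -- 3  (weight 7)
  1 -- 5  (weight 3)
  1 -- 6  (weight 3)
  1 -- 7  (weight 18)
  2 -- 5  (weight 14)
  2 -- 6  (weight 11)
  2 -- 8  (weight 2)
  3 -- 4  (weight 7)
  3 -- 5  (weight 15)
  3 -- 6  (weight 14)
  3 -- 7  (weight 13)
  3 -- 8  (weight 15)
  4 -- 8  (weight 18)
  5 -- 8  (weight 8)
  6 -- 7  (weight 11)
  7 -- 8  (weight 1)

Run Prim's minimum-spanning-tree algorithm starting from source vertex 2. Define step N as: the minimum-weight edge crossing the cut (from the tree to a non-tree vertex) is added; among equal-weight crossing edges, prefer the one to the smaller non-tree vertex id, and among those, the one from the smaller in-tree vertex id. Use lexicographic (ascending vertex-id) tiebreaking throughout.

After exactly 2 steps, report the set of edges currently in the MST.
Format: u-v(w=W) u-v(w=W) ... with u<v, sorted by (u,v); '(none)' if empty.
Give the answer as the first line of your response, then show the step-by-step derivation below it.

2-8(w=2) 7-8(w=1)

step 1: add edge 2-8 (w=2); MST = {2-8(w=2)}
step 2: add edge 7-8 (w=1); MST = {2-8(w=2) 7-8(w=1)}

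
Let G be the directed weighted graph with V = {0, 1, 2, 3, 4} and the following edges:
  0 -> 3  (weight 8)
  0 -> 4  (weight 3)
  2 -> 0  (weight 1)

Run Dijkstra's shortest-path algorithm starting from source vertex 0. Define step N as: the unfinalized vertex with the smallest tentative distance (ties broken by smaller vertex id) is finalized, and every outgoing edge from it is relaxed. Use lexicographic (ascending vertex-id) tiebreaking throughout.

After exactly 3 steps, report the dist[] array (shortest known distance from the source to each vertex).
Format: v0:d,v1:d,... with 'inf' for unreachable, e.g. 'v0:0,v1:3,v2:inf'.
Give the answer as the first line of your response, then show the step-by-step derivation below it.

v0:0,v1:inf,v2:inf,v3:8,v4:3

step 1: dist = v0:0,v1:inf,v2:inf,v3:8,v4:3
step 2: dist = v0:0,v1:inf,v2:inf,v3:8,v4:3
step 3: dist = v0:0,v1:inf,v2:inf,v3:8,v4:3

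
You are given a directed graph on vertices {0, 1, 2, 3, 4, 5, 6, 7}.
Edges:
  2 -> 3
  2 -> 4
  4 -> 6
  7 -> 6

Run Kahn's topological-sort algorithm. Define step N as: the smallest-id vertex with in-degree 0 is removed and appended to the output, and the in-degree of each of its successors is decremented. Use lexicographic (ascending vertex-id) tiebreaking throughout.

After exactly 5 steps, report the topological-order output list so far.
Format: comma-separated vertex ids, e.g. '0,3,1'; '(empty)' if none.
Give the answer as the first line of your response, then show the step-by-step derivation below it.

0,1,2,3,4

step 1: output 0; order=[0]; indeg=(0,0,0,1,1,0,2,0)
step 2: output 1; order=[0,1]; indeg=(0,0,0,1,1,0,2,0)
step 3: output 2; order=[0,1,2]; indeg=(0,0,0,0,0,0,2,0)
step 4: output 3; order=[0,1,2,3]; indeg=(0,0,0,0,0,0,2,0)
step 5: output 4; order=[0,1,2,3,4]; indeg=(0,0,0,0,0,0,1,0)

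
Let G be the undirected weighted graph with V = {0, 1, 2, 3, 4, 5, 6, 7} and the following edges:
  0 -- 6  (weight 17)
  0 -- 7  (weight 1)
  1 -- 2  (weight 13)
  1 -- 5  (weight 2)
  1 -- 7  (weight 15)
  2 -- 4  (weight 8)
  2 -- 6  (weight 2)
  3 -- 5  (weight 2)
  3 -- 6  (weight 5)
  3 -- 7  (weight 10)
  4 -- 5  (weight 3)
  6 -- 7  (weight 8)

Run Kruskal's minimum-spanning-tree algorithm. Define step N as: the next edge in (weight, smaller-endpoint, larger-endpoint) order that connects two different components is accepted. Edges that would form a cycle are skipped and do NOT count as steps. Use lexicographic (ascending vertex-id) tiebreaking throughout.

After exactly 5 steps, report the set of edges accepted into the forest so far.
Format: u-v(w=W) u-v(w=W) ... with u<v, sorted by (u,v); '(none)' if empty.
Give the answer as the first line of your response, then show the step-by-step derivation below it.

0-7(w=1) 1-5(w=2) 2-6(w=2) 3-5(w=2) 4-5(w=3)

step 1: add edge 0-7 (w=1); MST = {0-7(w=1)}
step 2: add edge 1-5 (w=2); MST = {0-7(w=1) 1-5(w=2)}
step 3: add edge 2-6 (w=2); MST = {0-7(w=1) 1-5(w=2) 2-6(w=2)}
step 4: add edge 3-5 (w=2); MST = {0-7(w=1) 1-5(w=2) 2-6(w=2) 3-5(w=2)}
step 5: add edge 4-5 (w=3); MST = {0-7(w=1) 1-5(w=2) 2-6(w=2) 3-5(w=2) 4-5(w=3)}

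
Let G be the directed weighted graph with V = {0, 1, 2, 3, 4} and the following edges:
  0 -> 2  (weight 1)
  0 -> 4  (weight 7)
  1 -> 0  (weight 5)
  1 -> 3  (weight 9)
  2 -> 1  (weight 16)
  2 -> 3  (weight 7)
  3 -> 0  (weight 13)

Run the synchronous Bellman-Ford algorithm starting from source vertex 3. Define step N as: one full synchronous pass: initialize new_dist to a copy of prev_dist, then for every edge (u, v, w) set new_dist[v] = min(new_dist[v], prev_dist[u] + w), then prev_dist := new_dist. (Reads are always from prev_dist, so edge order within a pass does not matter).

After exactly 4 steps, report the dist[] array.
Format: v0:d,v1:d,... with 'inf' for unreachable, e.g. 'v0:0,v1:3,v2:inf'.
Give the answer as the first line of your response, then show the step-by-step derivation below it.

v0:13,v1:30,v2:14,v3:0,v4:20

step 1: dist = v0:13,v1:inf,v2:inf,v3:0,v4:inf
step 2: dist = v0:13,v1:inf,v2:14,v3:0,v4:20
step 3: dist = v0:13,v1:30,v2:14,v3:0,v4:20
step 4: dist = v0:13,v1:30,v2:14,v3:0,v4:20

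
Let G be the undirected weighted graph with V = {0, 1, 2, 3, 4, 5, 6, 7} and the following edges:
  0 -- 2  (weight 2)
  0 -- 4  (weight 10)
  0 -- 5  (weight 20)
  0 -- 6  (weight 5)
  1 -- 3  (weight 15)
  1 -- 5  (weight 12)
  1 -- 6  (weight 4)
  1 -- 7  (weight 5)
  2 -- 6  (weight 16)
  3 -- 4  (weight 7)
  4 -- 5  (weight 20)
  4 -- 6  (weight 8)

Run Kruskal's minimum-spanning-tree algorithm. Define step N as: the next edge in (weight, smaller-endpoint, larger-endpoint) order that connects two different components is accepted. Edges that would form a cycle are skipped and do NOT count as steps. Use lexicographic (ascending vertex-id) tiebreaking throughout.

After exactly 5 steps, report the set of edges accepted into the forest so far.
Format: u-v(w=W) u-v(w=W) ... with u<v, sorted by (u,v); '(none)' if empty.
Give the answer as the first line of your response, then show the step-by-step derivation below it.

0-2(w=2) 0-6(w=5) 1-6(w=4) 1-7(w=5) 3-4(w=7)

step 1: add edge 0-2 (w=2); MST = {0-2(w=2)}
step 2: add edge 1-6 (w=4); MST = {0-2(w=2) 1-6(w=4)}
step 3: add edge 0-6 (w=5); MST = {0-2(w=2) 0-6(w=5) 1-6(w=4)}
step 4: add edge 1-7 (w=5); MST = {0-2(w=2) 0-6(w=5) 1-6(w=4) 1-7(w=5)}
step 5: add edge 3-4 (w=7); MST = {0-2(w=2) 0-6(w=5) 1-6(w=4) 1-7(w=5) 3-4(w=7)}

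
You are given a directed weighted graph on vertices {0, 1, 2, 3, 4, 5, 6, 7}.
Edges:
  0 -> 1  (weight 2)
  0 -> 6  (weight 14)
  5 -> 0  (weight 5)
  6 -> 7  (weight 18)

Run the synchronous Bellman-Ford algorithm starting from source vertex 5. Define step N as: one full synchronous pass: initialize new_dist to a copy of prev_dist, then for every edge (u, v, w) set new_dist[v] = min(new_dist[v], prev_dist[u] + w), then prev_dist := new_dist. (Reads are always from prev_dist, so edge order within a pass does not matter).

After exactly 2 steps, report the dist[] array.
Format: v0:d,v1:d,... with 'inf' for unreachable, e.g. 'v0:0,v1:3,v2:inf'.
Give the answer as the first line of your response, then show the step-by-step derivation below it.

v0:5,v1:7,v2:inf,v3:inf,v4:inf,v5:0,v6:19,v7:inf

step 1: dist = v0:5,v1:inf,v2:inf,v3:inf,v4:inf,v5:0,v6:inf,v7:inf
step 2: dist = v0:5,v1:7,v2:inf,v3:inf,v4:inf,v5:0,v6:19,v7:inf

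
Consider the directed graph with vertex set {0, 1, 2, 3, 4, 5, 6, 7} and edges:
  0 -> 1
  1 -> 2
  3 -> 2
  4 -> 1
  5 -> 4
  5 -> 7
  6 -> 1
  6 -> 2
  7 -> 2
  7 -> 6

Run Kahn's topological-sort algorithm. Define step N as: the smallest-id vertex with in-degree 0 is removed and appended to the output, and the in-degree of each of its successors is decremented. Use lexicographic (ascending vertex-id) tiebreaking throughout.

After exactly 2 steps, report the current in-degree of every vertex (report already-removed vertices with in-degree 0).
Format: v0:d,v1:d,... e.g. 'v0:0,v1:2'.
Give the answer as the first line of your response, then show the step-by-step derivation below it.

v0:0,v1:2,v2:3,v3:0,v4:1,v5:0,v6:1,v7:1

step 1: output 0; order=[0]; indeg=(0,2,4,0,1,0,1,1)
step 2: output 3; order=[0,3]; indeg=(0,2,3,0,1,0,1,1)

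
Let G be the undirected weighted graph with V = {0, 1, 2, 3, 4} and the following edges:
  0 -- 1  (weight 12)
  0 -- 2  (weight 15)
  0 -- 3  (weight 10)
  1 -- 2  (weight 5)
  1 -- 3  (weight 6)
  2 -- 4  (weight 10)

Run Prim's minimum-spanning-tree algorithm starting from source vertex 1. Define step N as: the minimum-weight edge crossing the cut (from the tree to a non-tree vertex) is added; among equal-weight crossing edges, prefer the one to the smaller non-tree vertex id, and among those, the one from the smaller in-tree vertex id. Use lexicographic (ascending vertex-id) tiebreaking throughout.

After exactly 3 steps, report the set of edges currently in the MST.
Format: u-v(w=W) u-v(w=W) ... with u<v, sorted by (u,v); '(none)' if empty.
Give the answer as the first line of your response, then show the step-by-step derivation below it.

0-3(w=10) 1-2(w=5) 1-3(w=6)

step 1: add edge 1-2 (w=5); MST = {1-2(w=5)}
step 2: add edge 1-3 (w=6); MST = {1-2(w=5) 1-3(w=6)}
step 3: add edge 0-3 (w=10); MST = {0-3(w=10) 1-2(w=5) 1-3(w=6)}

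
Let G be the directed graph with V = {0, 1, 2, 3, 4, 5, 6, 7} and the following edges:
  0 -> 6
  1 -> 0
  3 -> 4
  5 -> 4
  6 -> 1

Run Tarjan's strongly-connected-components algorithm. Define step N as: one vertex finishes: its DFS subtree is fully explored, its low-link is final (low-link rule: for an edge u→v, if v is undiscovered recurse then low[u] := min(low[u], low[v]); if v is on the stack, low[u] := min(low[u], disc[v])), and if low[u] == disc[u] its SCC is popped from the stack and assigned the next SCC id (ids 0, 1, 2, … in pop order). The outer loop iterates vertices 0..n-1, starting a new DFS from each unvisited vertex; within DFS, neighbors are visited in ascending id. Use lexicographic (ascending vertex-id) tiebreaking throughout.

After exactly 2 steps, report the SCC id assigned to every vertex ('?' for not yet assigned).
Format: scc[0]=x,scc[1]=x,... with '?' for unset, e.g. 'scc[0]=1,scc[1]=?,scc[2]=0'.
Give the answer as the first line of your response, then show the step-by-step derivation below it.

scc[0]=?,scc[1]=?,scc[2]=?,scc[3]=?,scc[4]=?,scc[5]=?,scc[6]=?,scc[7]=?

step 1: low=(low[0]=0,low[1]=0,low[2]=?,low[3]=?,low[4]=?,low[5]=?,low[6]=1,low[7]=?); scc=(scc[0]=?,scc[1]=?,scc[2]=?,scc[3]=?,scc[4]=?,scc[5]=?,scc[6]=?,scc[7]=?)
step 2: low=(low[0]=0,low[1]=0,low[2]=?,low[3]=?,low[4]=?,low[5]=?,low[6]=0,low[7]=?); scc=(scc[0]=?,scc[1]=?,scc[2]=?,scc[3]=?,scc[4]=?,scc[5]=?,scc[6]=?,scc[7]=?)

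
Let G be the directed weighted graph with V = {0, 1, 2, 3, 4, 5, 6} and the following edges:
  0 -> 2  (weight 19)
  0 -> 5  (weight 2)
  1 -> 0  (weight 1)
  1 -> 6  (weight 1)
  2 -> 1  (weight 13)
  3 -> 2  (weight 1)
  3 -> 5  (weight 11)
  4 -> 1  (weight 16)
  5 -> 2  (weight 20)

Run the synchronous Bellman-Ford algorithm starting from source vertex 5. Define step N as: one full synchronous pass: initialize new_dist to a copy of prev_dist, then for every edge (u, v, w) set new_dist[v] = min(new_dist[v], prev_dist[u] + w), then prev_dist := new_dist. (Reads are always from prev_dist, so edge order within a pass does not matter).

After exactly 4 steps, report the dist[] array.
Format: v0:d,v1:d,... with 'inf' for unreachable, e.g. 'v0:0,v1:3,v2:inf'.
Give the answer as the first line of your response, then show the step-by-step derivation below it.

v0:34,v1:33,v2:20,v3:inf,v4:inf,v5:0,v6:34

step 1: dist = v0:inf,v1:inf,v2:20,v3:inf,v4:inf,v5:0,v6:inf
step 2: dist = v0:inf,v1:33,v2:20,v3:inf,v4:inf,v5:0,v6:inf
step 3: dist = v0:34,v1:33,v2:20,v3:inf,v4:inf,v5:0,v6:34
step 4: dist = v0:34,v1:33,v2:20,v3:inf,v4:inf,v5:0,v6:34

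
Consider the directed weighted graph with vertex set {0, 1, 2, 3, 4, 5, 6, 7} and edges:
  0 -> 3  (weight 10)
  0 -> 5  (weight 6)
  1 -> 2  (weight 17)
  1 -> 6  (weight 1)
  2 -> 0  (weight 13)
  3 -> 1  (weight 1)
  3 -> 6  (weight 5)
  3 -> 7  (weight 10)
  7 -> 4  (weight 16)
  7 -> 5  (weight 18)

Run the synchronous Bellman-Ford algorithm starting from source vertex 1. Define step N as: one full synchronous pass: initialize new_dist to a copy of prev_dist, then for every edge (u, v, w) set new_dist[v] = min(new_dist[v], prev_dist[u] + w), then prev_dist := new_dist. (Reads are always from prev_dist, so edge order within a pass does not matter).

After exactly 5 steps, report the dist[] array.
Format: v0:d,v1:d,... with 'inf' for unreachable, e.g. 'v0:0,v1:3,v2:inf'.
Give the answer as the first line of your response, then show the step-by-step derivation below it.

v0:30,v1:0,v2:17,v3:40,v4:66,v5:36,v6:1,v7:50

step 1: dist = v0:inf,v1:0,v2:17,v3:inf,v4:inf,v5:inf,v6:1,v7:inf
step 2: dist = v0:30,v1:0,v2:17,v3:inf,v4:inf,v5:inf,v6:1,v7:inf
step 3: dist = v0:30,v1:0,v2:17,v3:40,v4:inf,v5:36,v6:1,v7:inf
step 4: dist = v0:30,v1:0,v2:17,v3:40,v4:inf,v5:36,v6:1,v7:50
step 5: dist = v0:30,v1:0,v2:17,v3:40,v4:66,v5:36,v6:1,v7:50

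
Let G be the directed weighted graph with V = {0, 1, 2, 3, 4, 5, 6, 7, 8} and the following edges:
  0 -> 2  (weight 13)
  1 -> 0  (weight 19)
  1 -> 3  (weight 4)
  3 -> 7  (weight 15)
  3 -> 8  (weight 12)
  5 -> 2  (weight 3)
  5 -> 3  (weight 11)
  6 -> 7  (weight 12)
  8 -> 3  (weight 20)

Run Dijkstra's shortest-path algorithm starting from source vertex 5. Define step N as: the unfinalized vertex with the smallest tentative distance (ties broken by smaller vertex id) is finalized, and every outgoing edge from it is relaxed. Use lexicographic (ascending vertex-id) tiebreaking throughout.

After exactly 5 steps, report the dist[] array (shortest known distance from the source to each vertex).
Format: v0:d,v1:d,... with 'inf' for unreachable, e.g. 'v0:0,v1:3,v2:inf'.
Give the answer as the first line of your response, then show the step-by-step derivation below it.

v0:inf,v1:inf,v2:3,v3:11,v4:inf,v5:0,v6:inf,v7:26,v8:23

step 1: dist = v0:inf,v1:inf,v2:3,v3:11,v4:inf,v5:0,v6:inf,v7:inf,v8:inf
step 2: dist = v0:inf,v1:inf,v2:3,v3:11,v4:inf,v5:0,v6:inf,v7:inf,v8:inf
step 3: dist = v0:inf,v1:inf,v2:3,v3:11,v4:inf,v5:0,v6:inf,v7:26,v8:23
step 4: dist = v0:inf,v1:inf,v2:3,v3:11,v4:inf,v5:0,v6:inf,v7:26,v8:23
step 5: dist = v0:inf,v1:inf,v2:3,v3:11,v4:inf,v5:0,v6:inf,v7:26,v8:23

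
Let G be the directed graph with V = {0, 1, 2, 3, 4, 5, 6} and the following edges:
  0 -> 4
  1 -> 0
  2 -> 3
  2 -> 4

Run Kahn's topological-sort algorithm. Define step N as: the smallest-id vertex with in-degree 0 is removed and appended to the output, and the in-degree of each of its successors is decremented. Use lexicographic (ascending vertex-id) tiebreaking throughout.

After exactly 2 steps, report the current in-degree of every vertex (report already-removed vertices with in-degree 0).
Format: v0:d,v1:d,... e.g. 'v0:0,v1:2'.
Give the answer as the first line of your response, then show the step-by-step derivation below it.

v0:0,v1:0,v2:0,v3:1,v4:1,v5:0,v6:0

step 1: output 1; order=[1]; indeg=(0,0,0,1,2,0,0)
step 2: output 0; order=[1,0]; indeg=(0,0,0,1,1,0,0)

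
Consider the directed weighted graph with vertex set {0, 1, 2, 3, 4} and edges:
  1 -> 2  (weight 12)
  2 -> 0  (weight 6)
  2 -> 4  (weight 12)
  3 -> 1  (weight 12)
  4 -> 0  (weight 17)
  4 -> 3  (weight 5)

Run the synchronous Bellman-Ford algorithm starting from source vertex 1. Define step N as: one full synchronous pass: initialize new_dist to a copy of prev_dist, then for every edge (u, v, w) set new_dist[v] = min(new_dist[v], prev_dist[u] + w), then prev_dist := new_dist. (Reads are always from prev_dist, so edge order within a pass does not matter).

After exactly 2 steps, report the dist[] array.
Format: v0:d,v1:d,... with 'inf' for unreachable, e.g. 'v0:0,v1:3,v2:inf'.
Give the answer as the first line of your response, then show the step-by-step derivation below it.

v0:18,v1:0,v2:12,v3:inf,v4:24

step 1: dist = v0:inf,v1:0,v2:12,v3:inf,v4:inf
step 2: dist = v0:18,v1:0,v2:12,v3:inf,v4:24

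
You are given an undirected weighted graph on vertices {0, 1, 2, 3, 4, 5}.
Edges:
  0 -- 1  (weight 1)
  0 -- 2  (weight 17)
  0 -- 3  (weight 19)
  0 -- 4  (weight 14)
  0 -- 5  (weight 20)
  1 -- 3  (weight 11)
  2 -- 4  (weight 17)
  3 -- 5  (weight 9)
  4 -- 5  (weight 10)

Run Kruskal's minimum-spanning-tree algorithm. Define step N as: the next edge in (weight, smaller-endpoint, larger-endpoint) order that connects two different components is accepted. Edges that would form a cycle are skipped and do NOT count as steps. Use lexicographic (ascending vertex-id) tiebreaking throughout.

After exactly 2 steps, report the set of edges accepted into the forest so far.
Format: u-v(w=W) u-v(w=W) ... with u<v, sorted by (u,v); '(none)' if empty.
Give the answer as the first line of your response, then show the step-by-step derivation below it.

0-1(w=1) 3-5(w=9)

step 1: add edge 0-1 (w=1); MST = {0-1(w=1)}
step 2: add edge 3-5 (w=9); MST = {0-1(w=1) 3-5(w=9)}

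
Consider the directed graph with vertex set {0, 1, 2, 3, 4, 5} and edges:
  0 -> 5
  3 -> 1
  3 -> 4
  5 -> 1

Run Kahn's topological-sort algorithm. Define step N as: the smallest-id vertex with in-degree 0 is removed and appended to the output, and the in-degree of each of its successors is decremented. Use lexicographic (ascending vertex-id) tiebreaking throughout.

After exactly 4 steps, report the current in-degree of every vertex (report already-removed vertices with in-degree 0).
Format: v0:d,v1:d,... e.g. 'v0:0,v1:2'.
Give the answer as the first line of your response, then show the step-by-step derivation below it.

v0:0,v1:1,v2:0,v3:0,v4:0,v5:0

step 1: output 0; order=[0]; indeg=(0,2,0,0,1,0)
step 2: output 2; order=[0,2]; indeg=(0,2,0,0,1,0)
step 3: output 3; order=[0,2,3]; indeg=(0,1,0,0,0,0)
step 4: output 4; order=[0,2,3,4]; indeg=(0,1,0,0,0,0)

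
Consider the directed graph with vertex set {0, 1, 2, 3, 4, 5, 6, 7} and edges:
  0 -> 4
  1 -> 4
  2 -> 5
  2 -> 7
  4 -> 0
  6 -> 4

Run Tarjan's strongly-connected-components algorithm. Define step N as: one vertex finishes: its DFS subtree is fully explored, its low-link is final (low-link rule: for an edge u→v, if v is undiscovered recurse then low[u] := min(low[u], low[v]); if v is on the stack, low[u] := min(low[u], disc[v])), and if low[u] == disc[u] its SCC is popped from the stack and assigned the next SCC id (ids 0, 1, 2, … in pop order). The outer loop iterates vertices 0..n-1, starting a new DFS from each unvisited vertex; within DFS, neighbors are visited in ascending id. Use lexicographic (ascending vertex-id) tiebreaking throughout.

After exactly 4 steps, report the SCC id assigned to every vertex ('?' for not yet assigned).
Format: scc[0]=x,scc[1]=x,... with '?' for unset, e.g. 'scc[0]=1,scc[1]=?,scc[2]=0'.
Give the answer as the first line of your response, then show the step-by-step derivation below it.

scc[0]=0,scc[1]=1,scc[2]=?,scc[3]=?,scc[4]=0,scc[5]=2,scc[6]=?,scc[7]=?

step 1: low=(low[0]=0,low[1]=?,low[2]=?,low[3]=?,low[4]=0,low[5]=?,low[6]=?,low[7]=?); scc=(scc[0]=?,scc[1]=?,scc[2]=?,scc[3]=?,scc[4]=?,scc[5]=?,scc[6]=?,scc[7]=?)
step 2: low=(low[0]=0,low[1]=?,low[2]=?,low[3]=?,low[4]=0,low[5]=?,low[6]=?,low[7]=?); scc=(scc[0]=0,scc[1]=?,scc[2]=?,scc[3]=?,scc[4]=0,scc[5]=?,scc[6]=?,scc[7]=?)
step 3: low=(low[0]=0,low[1]=2,low[2]=?,low[3]=?,low[4]=0,low[5]=?,low[6]=?,low[7]=?); scc=(scc[0]=0,scc[1]=1,scc[2]=?,scc[3]=?,scc[4]=0,scc[5]=?,scc[6]=?,scc[7]=?)
step 4: low=(low[0]=0,low[1]=2,low[2]=3,low[3]=?,low[4]=0,low[5]=4,low[6]=?,low[7]=?); scc=(scc[0]=0,scc[1]=1,scc[2]=?,scc[3]=?,scc[4]=0,scc[5]=2,scc[6]=?,scc[7]=?)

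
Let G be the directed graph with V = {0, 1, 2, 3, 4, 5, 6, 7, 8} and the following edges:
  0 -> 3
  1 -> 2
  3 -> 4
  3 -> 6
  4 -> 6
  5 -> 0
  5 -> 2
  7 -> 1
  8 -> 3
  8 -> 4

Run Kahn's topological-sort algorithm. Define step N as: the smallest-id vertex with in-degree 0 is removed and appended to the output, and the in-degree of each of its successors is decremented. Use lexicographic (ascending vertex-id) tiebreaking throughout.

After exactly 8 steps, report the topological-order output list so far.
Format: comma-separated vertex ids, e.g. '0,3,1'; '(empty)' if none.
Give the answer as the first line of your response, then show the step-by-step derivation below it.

5,0,7,1,2,8,3,4

step 1: output 5; order=[5]; indeg=(0,1,1,2,2,0,2,0,0)
step 2: output 0; order=[5,0]; indeg=(0,1,1,1,2,0,2,0,0)
step 3: output 7; order=[5,0,7]; indeg=(0,0,1,1,2,0,2,0,0)
step 4: output 1; order=[5,0,7,1]; indeg=(0,0,0,1,2,0,2,0,0)
step 5: output 2; order=[5,0,7,1,2]; indeg=(0,0,0,1,2,0,2,0,0)
step 6: output 8; order=[5,0,7,1,2,8]; indeg=(0,0,0,0,1,0,2,0,0)
step 7: output 3; order=[5,0,7,1,2,8,3]; indeg=(0,0,0,0,0,0,1,0,0)
step 8: output 4; order=[5,0,7,1,2,8,3,4]; indeg=(0,0,0,0,0,0,0,0,0)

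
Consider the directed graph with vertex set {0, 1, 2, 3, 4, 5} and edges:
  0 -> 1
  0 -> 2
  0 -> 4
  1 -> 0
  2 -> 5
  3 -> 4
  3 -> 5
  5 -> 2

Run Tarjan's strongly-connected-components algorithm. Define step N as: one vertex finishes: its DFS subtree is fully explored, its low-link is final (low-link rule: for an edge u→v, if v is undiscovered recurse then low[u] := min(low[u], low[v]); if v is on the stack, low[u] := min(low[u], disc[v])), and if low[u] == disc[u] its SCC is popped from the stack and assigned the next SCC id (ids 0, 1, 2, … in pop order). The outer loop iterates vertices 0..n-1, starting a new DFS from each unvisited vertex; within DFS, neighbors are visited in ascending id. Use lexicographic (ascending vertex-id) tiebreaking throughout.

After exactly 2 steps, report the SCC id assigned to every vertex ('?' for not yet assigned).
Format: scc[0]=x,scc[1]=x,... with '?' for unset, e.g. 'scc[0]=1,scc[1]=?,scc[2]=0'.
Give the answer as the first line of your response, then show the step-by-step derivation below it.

scc[0]=?,scc[1]=?,scc[2]=?,scc[3]=?,scc[4]=?,scc[5]=?

step 1: low=(low[0]=0,low[1]=0,low[2]=?,low[3]=?,low[4]=?,low[5]=?); scc=(scc[0]=?,scc[1]=?,scc[2]=?,scc[3]=?,scc[4]=?,scc[5]=?)
step 2: low=(low[0]=0,low[1]=0,low[2]=2,low[3]=?,low[4]=?,low[5]=2); scc=(scc[0]=?,scc[1]=?,scc[2]=?,scc[3]=?,scc[4]=?,scc[5]=?)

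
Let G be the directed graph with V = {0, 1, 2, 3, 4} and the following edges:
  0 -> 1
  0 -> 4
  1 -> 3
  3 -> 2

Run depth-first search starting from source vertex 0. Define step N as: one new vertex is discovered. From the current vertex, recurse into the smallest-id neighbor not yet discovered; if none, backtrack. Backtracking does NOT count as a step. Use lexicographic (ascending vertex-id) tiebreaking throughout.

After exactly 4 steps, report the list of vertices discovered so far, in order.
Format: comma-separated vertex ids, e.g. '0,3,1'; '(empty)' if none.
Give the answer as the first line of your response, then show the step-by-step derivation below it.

0,1,3,2

step 1: discover 0; path=0; order=0
step 2: discover 1; path=0>1; order=0,1
step 3: discover 3; path=0>1>3; order=0,1,3
step 4: discover 2; path=0>1>3>2; order=0,1,3,2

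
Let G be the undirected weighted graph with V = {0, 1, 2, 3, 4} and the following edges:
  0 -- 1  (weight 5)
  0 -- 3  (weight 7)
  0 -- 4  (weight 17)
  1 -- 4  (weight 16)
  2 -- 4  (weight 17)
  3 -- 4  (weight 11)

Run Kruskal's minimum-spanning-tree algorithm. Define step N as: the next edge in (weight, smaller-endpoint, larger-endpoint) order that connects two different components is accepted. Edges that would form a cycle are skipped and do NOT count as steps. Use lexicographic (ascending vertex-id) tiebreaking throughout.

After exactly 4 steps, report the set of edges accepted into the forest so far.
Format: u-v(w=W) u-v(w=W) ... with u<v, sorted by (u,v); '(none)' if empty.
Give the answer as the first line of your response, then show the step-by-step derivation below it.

0-1(w=5) 0-3(w=7) 2-4(w=17) 3-4(w=11)

step 1: add edge 0-1 (w=5); MST = {0-1(w=5)}
step 2: add edge 0-3 (w=7); MST = {0-1(w=5) 0-3(w=7)}
step 3: add edge 3-4 (w=11); MST = {0-1(w=5) 0-3(w=7) 3-4(w=11)}
step 4: add edge 2-4 (w=17); MST = {0-1(w=5) 0-3(w=7) 2-4(w=17) 3-4(w=11)}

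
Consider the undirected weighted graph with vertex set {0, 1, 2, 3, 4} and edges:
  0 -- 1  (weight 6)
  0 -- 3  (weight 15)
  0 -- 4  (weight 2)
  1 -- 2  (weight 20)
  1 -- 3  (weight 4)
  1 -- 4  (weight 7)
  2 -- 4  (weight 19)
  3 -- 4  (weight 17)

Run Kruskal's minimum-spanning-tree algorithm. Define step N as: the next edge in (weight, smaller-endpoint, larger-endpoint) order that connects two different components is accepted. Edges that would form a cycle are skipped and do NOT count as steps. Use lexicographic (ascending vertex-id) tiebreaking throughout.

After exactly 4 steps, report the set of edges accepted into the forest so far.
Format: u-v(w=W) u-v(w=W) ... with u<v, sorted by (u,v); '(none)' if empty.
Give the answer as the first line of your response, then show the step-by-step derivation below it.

0-1(w=6) 0-4(w=2) 1-3(w=4) 2-4(w=19)

step 1: add edge 0-4 (w=2); MST = {0-4(w=2)}
step 2: add edge 1-3 (w=4); MST = {0-4(w=2) 1-3(w=4)}
step 3: add edge 0-1 (w=6); MST = {0-1(w=6) 0-4(w=2) 1-3(w=4)}
step 4: add edge 2-4 (w=19); MST = {0-1(w=6) 0-4(w=2) 1-3(w=4) 2-4(w=19)}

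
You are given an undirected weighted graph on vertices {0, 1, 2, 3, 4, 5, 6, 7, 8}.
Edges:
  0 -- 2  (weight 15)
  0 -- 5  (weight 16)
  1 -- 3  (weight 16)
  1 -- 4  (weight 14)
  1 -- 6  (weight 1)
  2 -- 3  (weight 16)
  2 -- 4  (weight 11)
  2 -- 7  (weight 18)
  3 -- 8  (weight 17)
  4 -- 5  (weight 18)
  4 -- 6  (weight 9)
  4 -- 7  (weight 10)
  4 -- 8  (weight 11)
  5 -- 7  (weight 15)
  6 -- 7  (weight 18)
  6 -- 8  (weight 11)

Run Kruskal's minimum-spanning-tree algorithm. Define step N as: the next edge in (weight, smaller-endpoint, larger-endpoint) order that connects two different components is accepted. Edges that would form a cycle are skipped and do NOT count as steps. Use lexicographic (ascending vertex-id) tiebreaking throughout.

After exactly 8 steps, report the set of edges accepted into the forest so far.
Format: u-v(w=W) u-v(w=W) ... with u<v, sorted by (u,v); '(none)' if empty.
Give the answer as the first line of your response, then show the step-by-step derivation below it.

0-2(w=15) 1-3(w=16) 1-6(w=1) 2-4(w=11) 4-6(w=9) 4-7(w=10) 4-8(w=11) 5-7(w=15)

step 1: add edge 1-6 (w=1); MST = {1-6(w=1)}
step 2: add edge 4-6 (w=9); MST = {1-6(w=1) 4-6(w=9)}
step 3: add edge 4-7 (w=10); MST = {1-6(w=1) 4-6(w=9) 4-7(w=10)}
step 4: add edge 2-4 (w=11); MST = {1-6(w=1) 2-4(w=11) 4-6(w=9) 4-7(w=10)}
step 5: add edge 4-8 (w=11); MST = {1-6(w=1) 2-4(w=11) 4-6(w=9) 4-7(w=10) 4-8(w=11)}
step 6: add edge 0-2 (w=15); MST = {0-2(w=15) 1-6(w=1) 2-4(w=11) 4-6(w=9) 4-7(w=10) 4-8(w=11)}
step 7: add edge 5-7 (w=15); MST = {0-2(w=15) 1-6(w=1) 2-4(w=11) 4-6(w=9) 4-7(w=10) 4-8(w=11) 5-7(w=15)}
step 8: add edge 1-3 (w=16); MST = {0-2(w=15) 1-3(w=16) 1-6(w=1) 2-4(w=11) 4-6(w=9) 4-7(w=10) 4-8(w=11) 5-7(w=15)}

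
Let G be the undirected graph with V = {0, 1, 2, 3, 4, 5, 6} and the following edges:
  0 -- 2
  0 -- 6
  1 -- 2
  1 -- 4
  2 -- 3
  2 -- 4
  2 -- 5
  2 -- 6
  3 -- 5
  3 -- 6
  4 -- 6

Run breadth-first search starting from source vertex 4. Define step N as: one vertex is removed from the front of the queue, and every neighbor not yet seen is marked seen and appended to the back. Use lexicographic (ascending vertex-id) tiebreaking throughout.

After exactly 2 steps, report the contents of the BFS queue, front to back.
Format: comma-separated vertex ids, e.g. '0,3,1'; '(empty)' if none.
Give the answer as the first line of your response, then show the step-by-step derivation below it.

2,6

step 1: dequeue 4; queue=[1,2,6]; order=4
step 2: dequeue 1; queue=[2,6]; order=4,1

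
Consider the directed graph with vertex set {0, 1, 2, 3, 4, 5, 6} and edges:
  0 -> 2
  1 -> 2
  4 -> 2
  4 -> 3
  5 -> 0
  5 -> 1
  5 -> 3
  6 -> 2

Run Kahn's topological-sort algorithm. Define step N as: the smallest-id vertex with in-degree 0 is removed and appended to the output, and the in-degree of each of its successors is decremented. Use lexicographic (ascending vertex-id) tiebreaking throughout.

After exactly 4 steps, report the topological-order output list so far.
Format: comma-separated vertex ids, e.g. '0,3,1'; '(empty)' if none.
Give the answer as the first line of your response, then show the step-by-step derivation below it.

4,5,0,1

step 1: output 4; order=[4]; indeg=(1,1,3,1,0,0,0)
step 2: output 5; order=[4,5]; indeg=(0,0,3,0,0,0,0)
step 3: output 0; order=[4,5,0]; indeg=(0,0,2,0,0,0,0)
step 4: output 1; order=[4,5,0,1]; indeg=(0,0,1,0,0,0,0)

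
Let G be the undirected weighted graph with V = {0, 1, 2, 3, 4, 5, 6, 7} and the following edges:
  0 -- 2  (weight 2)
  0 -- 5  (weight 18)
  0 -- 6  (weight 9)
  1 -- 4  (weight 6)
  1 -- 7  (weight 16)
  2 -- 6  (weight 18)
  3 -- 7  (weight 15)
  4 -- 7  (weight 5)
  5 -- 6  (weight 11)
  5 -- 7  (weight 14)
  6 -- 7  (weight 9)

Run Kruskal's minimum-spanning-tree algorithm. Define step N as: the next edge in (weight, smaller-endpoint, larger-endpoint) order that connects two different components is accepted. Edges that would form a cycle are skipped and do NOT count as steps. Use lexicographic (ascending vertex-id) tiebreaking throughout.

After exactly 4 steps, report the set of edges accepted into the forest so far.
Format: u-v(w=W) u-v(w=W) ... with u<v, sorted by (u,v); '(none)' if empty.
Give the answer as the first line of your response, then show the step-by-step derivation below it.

0-2(w=2) 0-6(w=9) 1-4(w=6) 4-7(w=5)

step 1: add edge 0-2 (w=2); MST = {0-2(w=2)}
step 2: add edge 4-7 (w=5); MST = {0-2(w=2) 4-7(w=5)}
step 3: add edge 1-4 (w=6); MST = {0-2(w=2) 1-4(w=6) 4-7(w=5)}
step 4: add edge 0-6 (w=9); MST = {0-2(w=2) 0-6(w=9) 1-4(w=6) 4-7(w=5)}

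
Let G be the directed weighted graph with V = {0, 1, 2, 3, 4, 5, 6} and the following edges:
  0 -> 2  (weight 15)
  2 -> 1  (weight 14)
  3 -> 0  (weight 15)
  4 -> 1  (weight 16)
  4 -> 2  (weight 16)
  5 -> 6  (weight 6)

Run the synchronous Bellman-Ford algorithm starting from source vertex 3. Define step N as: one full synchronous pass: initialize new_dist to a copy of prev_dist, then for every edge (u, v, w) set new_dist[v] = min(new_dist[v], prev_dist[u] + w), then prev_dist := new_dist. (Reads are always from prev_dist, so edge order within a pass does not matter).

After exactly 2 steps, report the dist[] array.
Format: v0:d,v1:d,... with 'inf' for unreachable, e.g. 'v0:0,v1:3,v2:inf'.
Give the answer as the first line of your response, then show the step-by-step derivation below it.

v0:15,v1:inf,v2:30,v3:0,v4:inf,v5:inf,v6:inf

step 1: dist = v0:15,v1:inf,v2:inf,v3:0,v4:inf,v5:inf,v6:inf
step 2: dist = v0:15,v1:inf,v2:30,v3:0,v4:inf,v5:inf,v6:inf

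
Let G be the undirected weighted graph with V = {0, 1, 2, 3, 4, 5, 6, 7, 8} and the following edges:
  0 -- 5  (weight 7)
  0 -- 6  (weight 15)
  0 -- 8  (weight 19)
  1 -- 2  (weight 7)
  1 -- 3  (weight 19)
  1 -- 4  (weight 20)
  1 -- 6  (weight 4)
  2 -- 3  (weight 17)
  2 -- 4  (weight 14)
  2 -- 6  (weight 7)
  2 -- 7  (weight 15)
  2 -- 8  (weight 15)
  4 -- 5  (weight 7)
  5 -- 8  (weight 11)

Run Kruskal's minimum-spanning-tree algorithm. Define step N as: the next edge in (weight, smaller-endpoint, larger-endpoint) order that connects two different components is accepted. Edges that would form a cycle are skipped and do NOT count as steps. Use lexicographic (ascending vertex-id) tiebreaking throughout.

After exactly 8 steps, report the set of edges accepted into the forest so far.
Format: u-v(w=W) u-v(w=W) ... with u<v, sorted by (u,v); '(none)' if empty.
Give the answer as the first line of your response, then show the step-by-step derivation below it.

0-5(w=7) 1-2(w=7) 1-6(w=4) 2-3(w=17) 2-4(w=14) 2-7(w=15) 4-5(w=7) 5-8(w=11)

step 1: add edge 1-6 (w=4); MST = {1-6(w=4)}
step 2: add edge 0-5 (w=7); MST = {0-5(w=7) 1-6(w=4)}
step 3: add edge 1-2 (w=7); MST = {0-5(w=7) 1-2(w=7) 1-6(w=4)}
step 4: add edge 4-5 (w=7); MST = {0-5(w=7) 1-2(w=7) 1-6(w=4) 4-5(w=7)}
step 5: add edge 5-8 (w=11); MST = {0-5(w=7) 1-2(w=7) 1-6(w=4) 4-5(w=7) 5-8(w=11)}
step 6: add edge 2-4 (w=14); MST = {0-5(w=7) 1-2(w=7) 1-6(w=4) 2-4(w=14) 4-5(w=7) 5-8(w=11)}
step 7: add edge 2-7 (w=15); MST = {0-5(w=7) 1-2(w=7) 1-6(w=4) 2-4(w=14) 2-7(w=15) 4-5(w=7) 5-8(w=11)}
step 8: add edge 2-3 (w=17); MST = {0-5(w=7) 1-2(w=7) 1-6(w=4) 2-3(w=17) 2-4(w=14) 2-7(w=15) 4-5(w=7) 5-8(w=11)}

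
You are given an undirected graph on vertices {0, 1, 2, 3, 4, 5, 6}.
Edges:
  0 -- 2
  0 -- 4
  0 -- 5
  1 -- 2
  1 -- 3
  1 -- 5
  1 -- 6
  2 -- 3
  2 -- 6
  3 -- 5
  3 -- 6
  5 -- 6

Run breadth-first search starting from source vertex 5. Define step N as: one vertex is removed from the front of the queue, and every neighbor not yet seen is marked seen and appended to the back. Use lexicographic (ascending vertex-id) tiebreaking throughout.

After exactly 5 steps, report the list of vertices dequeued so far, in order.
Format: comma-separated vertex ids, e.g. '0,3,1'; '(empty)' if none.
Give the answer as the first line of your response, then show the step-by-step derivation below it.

5,0,1,3,6

step 1: dequeue 5; queue=[0,1,3,6]; order=5
step 2: dequeue 0; queue=[1,3,6,2,4]; order=5,0
step 3: dequeue 1; queue=[3,6,2,4]; order=5,0,1
step 4: dequeue 3; queue=[6,2,4]; order=5,0,1,3
step 5: dequeue 6; queue=[2,4]; order=5,0,1,3,6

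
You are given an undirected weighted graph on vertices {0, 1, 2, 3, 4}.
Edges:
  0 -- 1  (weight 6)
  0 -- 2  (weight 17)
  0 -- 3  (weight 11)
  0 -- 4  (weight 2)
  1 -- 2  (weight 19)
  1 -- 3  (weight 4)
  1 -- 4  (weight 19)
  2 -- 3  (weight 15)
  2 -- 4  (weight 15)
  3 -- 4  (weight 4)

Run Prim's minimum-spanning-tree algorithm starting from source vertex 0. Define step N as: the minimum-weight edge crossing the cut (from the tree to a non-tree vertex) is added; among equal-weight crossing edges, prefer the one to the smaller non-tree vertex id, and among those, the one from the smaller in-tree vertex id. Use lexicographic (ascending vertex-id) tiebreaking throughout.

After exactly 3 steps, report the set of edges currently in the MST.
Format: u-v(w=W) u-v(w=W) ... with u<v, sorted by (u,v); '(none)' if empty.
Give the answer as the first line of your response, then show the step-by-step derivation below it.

0-4(w=2) 1-3(w=4) 3-4(w=4)

step 1: add edge 0-4 (w=2); MST = {0-4(w=2)}
step 2: add edge 3-4 (w=4); MST = {0-4(w=2) 3-4(w=4)}
step 3: add edge 1-3 (w=4); MST = {0-4(w=2) 1-3(w=4) 3-4(w=4)}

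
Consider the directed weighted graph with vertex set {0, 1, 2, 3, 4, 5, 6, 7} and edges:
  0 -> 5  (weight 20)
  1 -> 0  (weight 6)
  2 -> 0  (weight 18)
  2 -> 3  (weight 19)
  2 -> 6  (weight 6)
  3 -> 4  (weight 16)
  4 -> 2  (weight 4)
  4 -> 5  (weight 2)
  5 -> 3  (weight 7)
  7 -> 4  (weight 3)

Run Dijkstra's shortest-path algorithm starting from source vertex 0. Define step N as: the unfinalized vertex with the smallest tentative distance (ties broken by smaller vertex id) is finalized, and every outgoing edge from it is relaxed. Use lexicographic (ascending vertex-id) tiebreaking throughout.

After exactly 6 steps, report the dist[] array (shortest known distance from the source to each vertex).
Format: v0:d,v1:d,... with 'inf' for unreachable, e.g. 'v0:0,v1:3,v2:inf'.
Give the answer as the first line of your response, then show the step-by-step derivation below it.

v0:0,v1:inf,v2:47,v3:27,v4:43,v5:20,v6:53,v7:inf

step 1: dist = v0:0,v1:inf,v2:inf,v3:inf,v4:inf,v5:20,v6:inf,v7:inf
step 2: dist = v0:0,v1:inf,v2:inf,v3:27,v4:inf,v5:20,v6:inf,v7:inf
step 3: dist = v0:0,v1:inf,v2:inf,v3:27,v4:43,v5:20,v6:inf,v7:inf
step 4: dist = v0:0,v1:inf,v2:47,v3:27,v4:43,v5:20,v6:inf,v7:inf
step 5: dist = v0:0,v1:inf,v2:47,v3:27,v4:43,v5:20,v6:53,v7:inf
step 6: dist = v0:0,v1:inf,v2:47,v3:27,v4:43,v5:20,v6:53,v7:inf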